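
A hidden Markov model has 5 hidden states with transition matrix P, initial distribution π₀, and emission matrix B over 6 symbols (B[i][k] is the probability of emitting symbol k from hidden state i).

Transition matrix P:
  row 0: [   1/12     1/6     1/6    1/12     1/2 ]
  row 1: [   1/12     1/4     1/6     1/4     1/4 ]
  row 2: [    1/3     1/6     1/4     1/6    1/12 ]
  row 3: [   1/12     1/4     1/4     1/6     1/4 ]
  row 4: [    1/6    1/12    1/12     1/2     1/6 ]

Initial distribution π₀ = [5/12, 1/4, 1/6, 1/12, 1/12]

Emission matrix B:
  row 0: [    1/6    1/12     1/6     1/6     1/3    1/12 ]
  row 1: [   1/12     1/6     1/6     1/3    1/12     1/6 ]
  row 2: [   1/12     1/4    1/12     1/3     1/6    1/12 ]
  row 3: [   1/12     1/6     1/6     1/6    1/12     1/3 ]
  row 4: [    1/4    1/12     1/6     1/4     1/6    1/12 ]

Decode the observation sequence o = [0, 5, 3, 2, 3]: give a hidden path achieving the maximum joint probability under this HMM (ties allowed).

path = [4, 3, 2, 0, 4]

t=0: δ = [6.944e-02, 2.083e-02, 1.389e-02, 6.944e-03, 2.083e-02]  (obs o_0=0)
t=1: δ = [4.823e-04, 1.929e-03, 9.645e-04, 3.472e-03, 2.894e-03]  ψ = [0, 0, 0, 4, 0]  (obs o_1=5)
t=2: δ = [8.038e-05, 2.894e-04, 2.894e-04, 2.411e-04, 2.170e-04]  ψ = [4, 3, 3, 4, 3]  (obs o_2=3)
t=3: δ = [1.608e-05, 1.206e-05, 6.028e-06, 1.808e-05, 1.206e-05]  ψ = [2, 1, 2, 4, 1]  (obs o_3=2)
t=4: δ = [3.349e-07, 1.507e-06, 1.507e-06, 1.005e-06, 2.009e-06]  ψ = [2, 3, 3, 4, 0]  (obs o_4=3)
backtrack: best end state = 4; path = [4, 3, 2, 0, 4]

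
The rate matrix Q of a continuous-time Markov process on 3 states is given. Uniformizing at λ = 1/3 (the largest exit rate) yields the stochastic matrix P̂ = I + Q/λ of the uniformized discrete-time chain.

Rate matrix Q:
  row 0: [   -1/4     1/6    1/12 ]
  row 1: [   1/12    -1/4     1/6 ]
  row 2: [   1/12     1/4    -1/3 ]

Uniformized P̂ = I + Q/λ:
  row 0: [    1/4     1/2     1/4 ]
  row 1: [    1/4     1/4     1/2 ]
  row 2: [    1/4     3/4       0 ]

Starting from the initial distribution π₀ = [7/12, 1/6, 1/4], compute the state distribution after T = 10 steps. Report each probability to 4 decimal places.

t=0: π = [0.5833, 0.1667, 0.2500]
t=1: π = [0.2500, 0.5208, 0.2292]
t=2: π = [0.2500, 0.4271, 0.3229]
t=3: π = [0.2500, 0.4740, 0.2760]
t=4: π = [0.2500, 0.4505, 0.2995]
t=5: π = [0.2500, 0.4622, 0.2878]
t=6: π = [0.2500, 0.4564, 0.2936]
t=7: π = [0.2500, 0.4593, 0.2907]
t=8: π = [0.2500, 0.4578, 0.2922]
t=9: π = [0.2500, 0.4586, 0.2914]
t=10: π = [0.2500, 0.4582, 0.2918]

π = [0.2500, 0.4582, 0.2918]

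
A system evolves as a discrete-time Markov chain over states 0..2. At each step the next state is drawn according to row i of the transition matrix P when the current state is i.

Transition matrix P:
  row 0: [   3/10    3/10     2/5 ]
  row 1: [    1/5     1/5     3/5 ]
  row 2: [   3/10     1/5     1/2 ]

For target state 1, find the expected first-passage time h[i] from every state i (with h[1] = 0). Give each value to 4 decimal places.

h = [3.9130, 0.0000, 4.3478]

First-step conditioning: h[1] = 0; for i ≠ 1, h[i] = 1 + Σ_k P[i][k]·h[k].
  h[0] = 1 + 3/10·h[0] + 2/5·h[2]
  h[2] = 1 + 3/10·h[0] + 1/2·h[2]
Solving the 2×2 linear system over states ≠ 1 gives exactly h = [90/23, 0, 100/23] (h[1] = 0 is the target).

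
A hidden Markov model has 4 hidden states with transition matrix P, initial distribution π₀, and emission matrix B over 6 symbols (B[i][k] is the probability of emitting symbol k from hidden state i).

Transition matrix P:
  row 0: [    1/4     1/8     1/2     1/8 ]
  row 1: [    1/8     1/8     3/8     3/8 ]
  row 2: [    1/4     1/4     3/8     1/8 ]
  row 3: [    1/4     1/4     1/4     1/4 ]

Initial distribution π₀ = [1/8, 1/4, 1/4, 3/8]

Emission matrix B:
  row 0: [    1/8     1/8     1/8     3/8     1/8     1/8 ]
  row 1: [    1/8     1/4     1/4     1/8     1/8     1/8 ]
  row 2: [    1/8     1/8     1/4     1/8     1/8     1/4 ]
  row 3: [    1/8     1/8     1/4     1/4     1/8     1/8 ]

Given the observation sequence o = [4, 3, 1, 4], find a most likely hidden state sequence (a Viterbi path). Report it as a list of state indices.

t=0: δ = [1.562e-02, 3.125e-02, 3.125e-02, 4.688e-02]  (obs o_0=4)
t=1: δ = [4.395e-03, 1.465e-03, 1.465e-03, 2.930e-03]  ψ = [3, 3, 1, 1]  (obs o_1=3)
t=2: δ = [1.373e-04, 1.831e-04, 2.747e-04, 9.155e-05]  ψ = [0, 3, 0, 3]  (obs o_2=1)
t=3: δ = [8.583e-06, 8.583e-06, 1.287e-05, 8.583e-06]  ψ = [2, 2, 2, 1]  (obs o_3=4)
backtrack: best end state = 2; path = [3, 0, 2, 2]

path = [3, 0, 2, 2]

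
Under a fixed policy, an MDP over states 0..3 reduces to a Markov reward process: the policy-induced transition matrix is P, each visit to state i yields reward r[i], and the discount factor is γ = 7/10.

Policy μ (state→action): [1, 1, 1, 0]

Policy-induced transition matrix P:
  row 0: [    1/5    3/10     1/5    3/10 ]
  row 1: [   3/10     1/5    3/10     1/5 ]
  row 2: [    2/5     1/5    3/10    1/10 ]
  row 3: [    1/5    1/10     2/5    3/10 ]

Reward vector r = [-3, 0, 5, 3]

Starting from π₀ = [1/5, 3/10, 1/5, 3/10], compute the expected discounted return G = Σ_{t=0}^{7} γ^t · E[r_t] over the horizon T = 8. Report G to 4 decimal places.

G = 4.1651

t=0: π = [0.2000, 0.3000, 0.2000, 0.3000], E[r] = 1.3000, γ^t·E[r] = 1.300000, running G = 1.300000
t=1: π = [0.2700, 0.1900, 0.3100, 0.2300], E[r] = 1.4300, γ^t·E[r] = 1.001000, running G = 2.301000
t=2: π = [0.2810, 0.2040, 0.2960, 0.2190], E[r] = 1.2940, γ^t·E[r] = 0.634060, running G = 2.935060
t=3: π = [0.2796, 0.2062, 0.2938, 0.2204], E[r] = 1.2914, γ^t·E[r] = 0.442950, running G = 3.378010
t=4: π = [0.2794, 0.2059, 0.2941, 0.2206], E[r] = 1.2941, γ^t·E[r] = 0.310718, running G = 3.688728
t=5: π = [0.2794, 0.2059, 0.2941, 0.2206], E[r] = 1.2942, γ^t·E[r] = 0.217511, running G = 3.906240
t=6: π = [0.2794, 0.2059, 0.2941, 0.2206], E[r] = 1.2941, γ^t·E[r] = 0.152252, running G = 4.058492
t=7: π = [0.2794, 0.2059, 0.2941, 0.2206], E[r] = 1.2941, γ^t·E[r] = 0.106576, running G = 4.165068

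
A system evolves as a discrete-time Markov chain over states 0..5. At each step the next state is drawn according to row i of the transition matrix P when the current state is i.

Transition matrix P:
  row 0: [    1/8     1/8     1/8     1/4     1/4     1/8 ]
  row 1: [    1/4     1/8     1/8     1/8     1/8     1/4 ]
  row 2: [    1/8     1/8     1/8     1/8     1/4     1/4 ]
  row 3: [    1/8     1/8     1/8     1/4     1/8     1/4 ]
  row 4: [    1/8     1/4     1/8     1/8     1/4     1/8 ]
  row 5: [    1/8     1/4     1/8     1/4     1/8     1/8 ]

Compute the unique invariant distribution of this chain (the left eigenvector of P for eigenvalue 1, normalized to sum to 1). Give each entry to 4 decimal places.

π = [0.1464, 0.1709, 0.1250, 0.1903, 0.1816, 0.1858]

Balance equations π_j = Σ_i π_i·P[i][j]:
  π_0 = 1/8·π_0 + 1/4·π_1 + 1/8·π_2 + 1/8·π_3 + 1/8·π_4 + 1/8·π_5
  π_1 = 1/8·π_0 + 1/8·π_1 + 1/8·π_2 + 1/8·π_3 + 1/4·π_4 + 1/4·π_5
  π_2 = 1/8·π_0 + 1/8·π_1 + 1/8·π_2 + 1/8·π_3 + 1/8·π_4 + 1/8·π_5
  π_3 = 1/4·π_0 + 1/8·π_1 + 1/8·π_2 + 1/4·π_3 + 1/8·π_4 + 1/4·π_5
  π_4 = 1/4·π_0 + 1/8·π_1 + 1/4·π_2 + 1/8·π_3 + 1/4·π_4 + 1/8·π_5
  normalize: π_0 + π_1 + π_2 + π_3 + π_4 + π_5 = 1
Solving the linear system gives exactly π = [590/4031, 689/4031, 1/8, 6137/32248, 5857/32248, 5991/32248].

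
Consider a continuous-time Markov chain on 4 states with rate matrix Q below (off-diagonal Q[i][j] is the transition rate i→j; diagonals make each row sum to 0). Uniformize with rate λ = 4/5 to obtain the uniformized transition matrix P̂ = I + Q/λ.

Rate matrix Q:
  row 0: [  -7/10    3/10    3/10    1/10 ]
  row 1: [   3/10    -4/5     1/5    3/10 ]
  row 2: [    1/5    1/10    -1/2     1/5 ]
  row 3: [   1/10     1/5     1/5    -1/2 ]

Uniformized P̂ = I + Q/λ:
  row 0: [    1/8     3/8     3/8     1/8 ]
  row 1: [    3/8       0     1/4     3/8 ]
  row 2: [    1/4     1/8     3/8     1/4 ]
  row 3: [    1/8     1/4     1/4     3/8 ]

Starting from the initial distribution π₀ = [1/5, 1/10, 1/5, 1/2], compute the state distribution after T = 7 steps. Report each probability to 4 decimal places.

t=0: π = [0.2000, 0.1000, 0.2000, 0.5000]
t=1: π = [0.1750, 0.2250, 0.3000, 0.3000]
t=2: π = [0.2188, 0.1781, 0.3094, 0.2938]
t=3: π = [0.2082, 0.1941, 0.3160, 0.2816]
t=4: π = [0.2130, 0.1880, 0.3155, 0.2834]
t=5: π = [0.2114, 0.1902, 0.3161, 0.2823]
t=6: π = [0.2121, 0.1894, 0.3159, 0.2826]
t=7: π = [0.2118, 0.1897, 0.3160, 0.2825]

π = [0.2118, 0.1897, 0.3160, 0.2825]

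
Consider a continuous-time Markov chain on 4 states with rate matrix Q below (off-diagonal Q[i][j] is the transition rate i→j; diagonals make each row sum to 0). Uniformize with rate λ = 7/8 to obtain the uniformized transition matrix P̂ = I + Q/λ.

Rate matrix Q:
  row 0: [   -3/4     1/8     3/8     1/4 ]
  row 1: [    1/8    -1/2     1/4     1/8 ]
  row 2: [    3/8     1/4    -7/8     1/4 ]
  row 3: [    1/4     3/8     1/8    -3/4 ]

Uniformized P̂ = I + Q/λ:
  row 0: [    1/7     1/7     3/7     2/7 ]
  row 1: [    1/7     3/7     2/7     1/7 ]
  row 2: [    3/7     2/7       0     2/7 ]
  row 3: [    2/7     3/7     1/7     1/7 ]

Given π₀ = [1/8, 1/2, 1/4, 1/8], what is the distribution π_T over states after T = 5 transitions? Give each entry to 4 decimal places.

π = [0.2372, 0.3287, 0.2251, 0.2089]

t=0: π = [0.1250, 0.5000, 0.2500, 0.1250]
t=1: π = [0.2321, 0.3571, 0.2143, 0.1964]
t=2: π = [0.2321, 0.3316, 0.2296, 0.2066]
t=3: π = [0.2380, 0.3294, 0.2238, 0.2088]
t=4: π = [0.2366, 0.3286, 0.2259, 0.2088]
t=5: π = [0.2372, 0.3287, 0.2251, 0.2089]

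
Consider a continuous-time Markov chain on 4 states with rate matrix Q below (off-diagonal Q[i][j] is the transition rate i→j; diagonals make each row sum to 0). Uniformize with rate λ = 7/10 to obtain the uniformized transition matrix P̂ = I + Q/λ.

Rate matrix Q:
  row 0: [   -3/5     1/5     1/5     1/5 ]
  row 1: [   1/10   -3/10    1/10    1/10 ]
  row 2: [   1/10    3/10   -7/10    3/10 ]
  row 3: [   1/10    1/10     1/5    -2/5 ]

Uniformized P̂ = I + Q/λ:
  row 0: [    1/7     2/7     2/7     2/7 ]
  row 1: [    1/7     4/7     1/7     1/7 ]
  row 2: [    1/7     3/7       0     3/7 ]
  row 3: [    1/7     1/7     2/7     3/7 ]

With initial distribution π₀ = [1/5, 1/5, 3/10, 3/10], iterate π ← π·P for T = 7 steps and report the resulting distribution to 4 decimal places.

t=0: π = [0.2000, 0.2000, 0.3000, 0.3000]
t=1: π = [0.1429, 0.3429, 0.1714, 0.3429]
t=2: π = [0.1429, 0.3592, 0.1878, 0.3102]
t=3: π = [0.1429, 0.3708, 0.1808, 0.3055]
t=4: π = [0.1429, 0.3738, 0.1811, 0.3022]
t=5: π = [0.1429, 0.3752, 0.1806, 0.3014]
t=6: π = [0.1429, 0.3757, 0.1805, 0.3010]
t=7: π = [0.1429, 0.3758, 0.1805, 0.3008]

π = [0.1429, 0.3758, 0.1805, 0.3008]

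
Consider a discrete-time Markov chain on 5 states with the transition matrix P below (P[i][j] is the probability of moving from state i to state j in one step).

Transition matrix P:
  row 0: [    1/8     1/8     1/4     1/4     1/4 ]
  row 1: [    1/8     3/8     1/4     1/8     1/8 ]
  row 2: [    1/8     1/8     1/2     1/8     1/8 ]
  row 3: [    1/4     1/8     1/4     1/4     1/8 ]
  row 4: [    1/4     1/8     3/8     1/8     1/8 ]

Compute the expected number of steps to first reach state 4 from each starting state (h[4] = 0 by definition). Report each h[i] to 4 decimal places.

h = [6.0952, 6.9841, 6.9841, 6.8571, 0.0000]

First-step conditioning: h[4] = 0; for i ≠ 4, h[i] = 1 + Σ_k P[i][k]·h[k].
  h[0] = 1 + 1/8·h[0] + 1/8·h[1] + 1/4·h[2] + 1/4·h[3]
  h[1] = 1 + 1/8·h[0] + 3/8·h[1] + 1/4·h[2] + 1/8·h[3]
  h[2] = 1 + 1/8·h[0] + 1/8·h[1] + 1/2·h[2] + 1/8·h[3]
  h[3] = 1 + 1/4·h[0] + 1/8·h[1] + 1/4·h[2] + 1/4·h[3]
Solving the 4×4 linear system over states ≠ 4 gives exactly h = [128/21, 440/63, 440/63, 48/7, 0] (h[4] = 0 is the target).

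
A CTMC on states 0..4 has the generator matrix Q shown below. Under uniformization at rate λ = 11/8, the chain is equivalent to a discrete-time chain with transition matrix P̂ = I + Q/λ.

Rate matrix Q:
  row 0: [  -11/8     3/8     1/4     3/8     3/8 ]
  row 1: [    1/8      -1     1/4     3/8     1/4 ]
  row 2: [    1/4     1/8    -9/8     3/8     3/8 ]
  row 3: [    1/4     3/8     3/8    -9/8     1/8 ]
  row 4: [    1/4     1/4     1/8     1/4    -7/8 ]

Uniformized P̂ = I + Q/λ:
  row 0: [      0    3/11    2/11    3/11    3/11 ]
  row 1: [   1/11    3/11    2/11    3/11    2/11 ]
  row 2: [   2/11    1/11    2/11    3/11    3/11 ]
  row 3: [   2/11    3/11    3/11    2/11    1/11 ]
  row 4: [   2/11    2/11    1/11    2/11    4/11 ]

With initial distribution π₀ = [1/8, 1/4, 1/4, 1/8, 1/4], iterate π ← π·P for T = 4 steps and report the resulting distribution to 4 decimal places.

t=0: π = [0.1250, 0.2500, 0.2500, 0.1250, 0.2500]
t=1: π = [0.1364, 0.2045, 0.1705, 0.2386, 0.2500]
t=2: π = [0.1384, 0.2190, 0.1808, 0.2283, 0.2335]
t=3: π = [0.1367, 0.2186, 0.1813, 0.2307, 0.2325]
t=4: π = [0.1371, 0.2186, 0.1817, 0.2306, 0.2320]

π = [0.1371, 0.2186, 0.1817, 0.2306, 0.2320]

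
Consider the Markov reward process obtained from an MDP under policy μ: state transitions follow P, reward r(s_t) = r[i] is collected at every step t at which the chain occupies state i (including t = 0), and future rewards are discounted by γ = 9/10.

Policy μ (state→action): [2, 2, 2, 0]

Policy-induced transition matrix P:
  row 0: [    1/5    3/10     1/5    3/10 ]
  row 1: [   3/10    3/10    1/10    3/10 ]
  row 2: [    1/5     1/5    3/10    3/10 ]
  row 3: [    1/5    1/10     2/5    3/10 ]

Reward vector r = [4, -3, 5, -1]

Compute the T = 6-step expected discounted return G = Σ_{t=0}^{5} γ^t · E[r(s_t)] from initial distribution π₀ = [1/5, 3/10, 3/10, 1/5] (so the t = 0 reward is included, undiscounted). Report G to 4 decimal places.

G = 5.7362

t=0: π = [0.2000, 0.3000, 0.3000, 0.2000], E[r] = 1.2000, γ^t·E[r] = 1.200000, running G = 1.200000
t=1: π = [0.2300, 0.2300, 0.2400, 0.3000], E[r] = 1.1300, γ^t·E[r] = 1.017000, running G = 2.217000
t=2: π = [0.2230, 0.2160, 0.2610, 0.3000], E[r] = 1.2490, γ^t·E[r] = 1.011690, running G = 3.228690
t=3: π = [0.2216, 0.2139, 0.2645, 0.3000], E[r] = 1.2672, γ^t·E[r] = 0.923789, running G = 4.152479
t=4: π = [0.2214, 0.2136, 0.2651, 0.3000], E[r] = 1.2702, γ^t·E[r] = 0.833385, running G = 4.985864
t=5: π = [0.2214, 0.2135, 0.2652, 0.3000], E[r] = 1.2707, γ^t·E[r] = 0.750332, running G = 5.736195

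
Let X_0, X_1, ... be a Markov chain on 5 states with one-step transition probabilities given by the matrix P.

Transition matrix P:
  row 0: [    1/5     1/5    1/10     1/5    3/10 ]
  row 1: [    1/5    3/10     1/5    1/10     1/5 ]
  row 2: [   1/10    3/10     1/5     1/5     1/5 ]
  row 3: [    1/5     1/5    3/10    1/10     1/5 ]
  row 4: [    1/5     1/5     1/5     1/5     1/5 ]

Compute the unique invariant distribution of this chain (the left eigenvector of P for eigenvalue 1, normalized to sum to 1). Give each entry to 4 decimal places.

Balance equations π_j = Σ_i π_i·P[i][j]:
  π_0 = 1/5·π_0 + 1/5·π_1 + 1/10·π_2 + 1/5·π_3 + 1/5·π_4
  π_1 = 1/5·π_0 + 3/10·π_1 + 3/10·π_2 + 1/5·π_3 + 1/5·π_4
  π_2 = 1/10·π_0 + 1/5·π_1 + 1/5·π_2 + 3/10·π_3 + 1/5·π_4
  π_3 = 1/5·π_0 + 1/10·π_1 + 1/5·π_2 + 1/10·π_3 + 1/5·π_4
  normalize: π_0 + π_1 + π_2 + π_3 + π_4 = 1
Solving the linear system gives exactly π = [1768/9811, 2396/9811, 1942/9811, 1566/9811, 2139/9811].

π = [0.1802, 0.2442, 0.1979, 0.1596, 0.2180]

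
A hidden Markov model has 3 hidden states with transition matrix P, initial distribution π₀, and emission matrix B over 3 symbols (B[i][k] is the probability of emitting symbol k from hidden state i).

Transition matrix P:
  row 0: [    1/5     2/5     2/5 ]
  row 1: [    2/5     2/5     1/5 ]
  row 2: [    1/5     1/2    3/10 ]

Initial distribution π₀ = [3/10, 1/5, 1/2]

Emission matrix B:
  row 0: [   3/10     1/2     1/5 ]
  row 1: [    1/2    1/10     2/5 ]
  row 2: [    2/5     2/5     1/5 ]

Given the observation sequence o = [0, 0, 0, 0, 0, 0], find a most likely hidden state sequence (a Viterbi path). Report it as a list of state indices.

t=0: δ = [9.000e-02, 1.000e-01, 2.000e-01]  (obs o_0=0)
t=1: δ = [1.200e-02, 5.000e-02, 2.400e-02]  ψ = [1, 2, 2]  (obs o_1=0)
t=2: δ = [6.000e-03, 1.000e-02, 4.000e-03]  ψ = [1, 1, 1]  (obs o_2=0)
t=3: δ = [1.200e-03, 2.000e-03, 9.600e-04]  ψ = [1, 1, 0]  (obs o_3=0)
t=4: δ = [2.400e-04, 4.000e-04, 1.920e-04]  ψ = [1, 1, 0]  (obs o_4=0)
t=5: δ = [4.800e-05, 8.000e-05, 3.840e-05]  ψ = [1, 1, 0]  (obs o_5=0)
backtrack: best end state = 1; path = [2, 1, 1, 1, 1, 1]

path = [2, 1, 1, 1, 1, 1]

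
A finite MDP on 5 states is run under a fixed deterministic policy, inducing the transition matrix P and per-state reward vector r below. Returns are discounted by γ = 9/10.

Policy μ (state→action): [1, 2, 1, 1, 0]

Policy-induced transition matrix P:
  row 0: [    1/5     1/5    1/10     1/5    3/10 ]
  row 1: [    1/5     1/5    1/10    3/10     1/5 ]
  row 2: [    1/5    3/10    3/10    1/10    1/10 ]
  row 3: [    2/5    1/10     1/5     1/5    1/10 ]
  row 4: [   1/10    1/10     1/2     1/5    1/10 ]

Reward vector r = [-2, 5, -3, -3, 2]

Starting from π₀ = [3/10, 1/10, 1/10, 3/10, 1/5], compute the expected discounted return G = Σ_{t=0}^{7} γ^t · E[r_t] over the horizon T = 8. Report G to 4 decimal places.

G = -3.2268

t=0: π = [0.3000, 0.1000, 0.1000, 0.3000, 0.2000], E[r] = -0.9000, γ^t·E[r] = -0.900000, running G = -0.900000
t=1: π = [0.2400, 0.1600, 0.2300, 0.2000, 0.1700], E[r] = -0.6300, γ^t·E[r] = -0.567000, running G = -1.467000
t=2: π = [0.2230, 0.1860, 0.2340, 0.1930, 0.1640], E[r] = -0.4690, γ^t·E[r] = -0.379890, running G = -1.846890
t=3: π = [0.2222, 0.1877, 0.2317, 0.1952, 0.1632], E[r] = -0.4602, γ^t·E[r] = -0.335486, running G = -2.182376
t=4: π = [0.2227, 0.1873, 0.2311, 0.1956, 0.1632], E[r] = -0.4626, γ^t·E[r] = -0.303505, running G = -2.485881
t=5: π = [0.2228, 0.1872, 0.2311, 0.1956, 0.1633], E[r] = -0.4630, γ^t·E[r] = -0.273369, running G = -2.759250
t=6: π = [0.2228, 0.1872, 0.2311, 0.1956, 0.1633], E[r] = -0.4630, γ^t·E[r] = -0.246082, running G = -3.005332
t=7: π = [0.2228, 0.1872, 0.2311, 0.1956, 0.1633], E[r] = -0.4630, γ^t·E[r] = -0.221475, running G = -3.226807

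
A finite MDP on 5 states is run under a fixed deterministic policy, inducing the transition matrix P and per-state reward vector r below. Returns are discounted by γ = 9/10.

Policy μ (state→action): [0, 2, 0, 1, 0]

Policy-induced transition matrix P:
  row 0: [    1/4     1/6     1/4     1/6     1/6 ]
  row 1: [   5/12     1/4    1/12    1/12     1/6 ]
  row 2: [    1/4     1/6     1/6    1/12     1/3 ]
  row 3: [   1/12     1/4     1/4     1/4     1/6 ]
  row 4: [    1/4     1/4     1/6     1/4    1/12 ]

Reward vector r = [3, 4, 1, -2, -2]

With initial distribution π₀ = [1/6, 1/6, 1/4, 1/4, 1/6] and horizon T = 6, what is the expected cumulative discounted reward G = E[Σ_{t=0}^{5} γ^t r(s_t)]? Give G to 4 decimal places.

G = 4.6460

t=0: π = [0.1667, 0.1667, 0.2500, 0.2500, 0.1667], E[r] = 0.5833, γ^t·E[r] = 0.583333, running G = 0.583333
t=1: π = [0.2361, 0.2153, 0.1875, 0.1667, 0.1944], E[r] = 1.0347, γ^t·E[r] = 0.931250, running G = 1.514583
t=2: π = [0.2581, 0.2147, 0.1823, 0.1632, 0.1817], E[r] = 1.1256, γ^t·E[r] = 0.911719, running G = 2.426302
t=3: π = [0.2586, 0.2133, 0.1839, 0.1623, 0.1819], E[r] = 1.1244, γ^t·E[r] = 0.819668, running G = 3.245970
t=4: π = [0.2585, 0.2131, 0.1840, 0.1623, 0.1822], E[r] = 1.1231, γ^t·E[r] = 0.736897, running G = 3.982867
t=5: π = [0.2585, 0.2131, 0.1840, 0.1623, 0.1821], E[r] = 1.1231, γ^t·E[r] = 0.663161, running G = 4.646028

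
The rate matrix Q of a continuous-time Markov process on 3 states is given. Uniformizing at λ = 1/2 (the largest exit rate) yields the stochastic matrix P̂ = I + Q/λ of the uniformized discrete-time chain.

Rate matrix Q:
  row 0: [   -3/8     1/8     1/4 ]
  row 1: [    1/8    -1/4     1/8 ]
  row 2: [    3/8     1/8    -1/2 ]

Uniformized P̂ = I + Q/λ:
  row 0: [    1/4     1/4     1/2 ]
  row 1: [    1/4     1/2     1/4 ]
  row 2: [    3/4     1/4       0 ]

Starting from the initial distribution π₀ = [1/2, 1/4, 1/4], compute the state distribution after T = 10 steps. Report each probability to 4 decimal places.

t=0: π = [0.5000, 0.2500, 0.2500]
t=1: π = [0.3750, 0.3125, 0.3125]
t=2: π = [0.4063, 0.3281, 0.2656]
t=3: π = [0.3828, 0.3320, 0.2852]
t=4: π = [0.3926, 0.3330, 0.2744]
t=5: π = [0.3872, 0.3333, 0.2795]
t=6: π = [0.3898, 0.3333, 0.2769]
t=7: π = [0.3885, 0.3333, 0.2782]
t=8: π = [0.3891, 0.3333, 0.2776]
t=9: π = [0.3888, 0.3333, 0.2779]
t=10: π = [0.3889, 0.3333, 0.2777]

π = [0.3889, 0.3333, 0.2777]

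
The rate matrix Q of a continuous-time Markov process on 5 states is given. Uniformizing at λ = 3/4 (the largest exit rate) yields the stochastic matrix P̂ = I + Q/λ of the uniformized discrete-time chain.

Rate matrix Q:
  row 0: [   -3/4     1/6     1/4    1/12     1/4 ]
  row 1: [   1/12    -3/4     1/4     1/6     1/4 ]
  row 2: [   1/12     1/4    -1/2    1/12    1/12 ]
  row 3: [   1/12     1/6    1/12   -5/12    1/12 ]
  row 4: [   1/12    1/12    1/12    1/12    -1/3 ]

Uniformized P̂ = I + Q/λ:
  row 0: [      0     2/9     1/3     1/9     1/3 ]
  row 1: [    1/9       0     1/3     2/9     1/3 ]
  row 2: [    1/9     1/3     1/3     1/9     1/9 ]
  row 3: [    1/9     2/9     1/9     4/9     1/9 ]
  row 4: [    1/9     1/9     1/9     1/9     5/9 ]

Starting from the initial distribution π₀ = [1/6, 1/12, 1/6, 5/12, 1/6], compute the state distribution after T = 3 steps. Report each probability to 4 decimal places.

π = [0.0999, 0.1770, 0.2213, 0.2037, 0.2981]

t=0: π = [0.1667, 0.0833, 0.1667, 0.4167, 0.1667]
t=1: π = [0.0926, 0.2037, 0.2037, 0.2593, 0.2407]
t=2: π = [0.1008, 0.1728, 0.2222, 0.2202, 0.2840]
t=3: π = [0.0999, 0.1770, 0.2213, 0.2037, 0.2981]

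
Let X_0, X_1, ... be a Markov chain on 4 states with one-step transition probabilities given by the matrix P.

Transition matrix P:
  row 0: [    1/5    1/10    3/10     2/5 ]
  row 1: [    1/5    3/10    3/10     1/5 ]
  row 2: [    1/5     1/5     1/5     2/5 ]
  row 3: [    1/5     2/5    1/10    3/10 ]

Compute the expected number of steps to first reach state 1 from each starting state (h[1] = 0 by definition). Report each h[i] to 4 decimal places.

First-step conditioning: h[1] = 0; for i ≠ 1, h[i] = 1 + Σ_k P[i][k]·h[k].
  h[0] = 1 + 1/5·h[0] + 3/10·h[2] + 2/5·h[3]
  h[2] = 1 + 1/5·h[0] + 1/5·h[2] + 2/5·h[3]
  h[3] = 1 + 1/5·h[0] + 1/10·h[2] + 3/10·h[3]
Solving the 3×3 linear system over states ≠ 1 gives exactly h = [605/139, 0, 550/139, 450/139] (h[1] = 0 is the target).

h = [4.3525, 0.0000, 3.9568, 3.2374]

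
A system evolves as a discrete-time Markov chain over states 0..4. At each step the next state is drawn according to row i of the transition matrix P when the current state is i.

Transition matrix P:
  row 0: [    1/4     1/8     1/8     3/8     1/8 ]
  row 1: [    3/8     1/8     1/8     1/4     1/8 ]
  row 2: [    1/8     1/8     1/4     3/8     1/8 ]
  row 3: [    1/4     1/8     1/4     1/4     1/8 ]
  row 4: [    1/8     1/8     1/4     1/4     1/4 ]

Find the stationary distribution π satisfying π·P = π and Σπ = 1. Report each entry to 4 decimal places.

Balance equations π_j = Σ_i π_i·P[i][j]:
  π_0 = 1/4·π_0 + 3/8·π_1 + 1/8·π_2 + 1/4·π_3 + 1/8·π_4
  π_1 = 1/8·π_0 + 1/8·π_1 + 1/8·π_2 + 1/8·π_3 + 1/8·π_4
  π_2 = 1/8·π_0 + 1/8·π_1 + 1/4·π_2 + 1/4·π_3 + 1/4·π_4
  π_3 = 3/8·π_0 + 1/4·π_1 + 3/8·π_2 + 1/4·π_3 + 1/4·π_4
  normalize: π_0 + π_1 + π_2 + π_3 + π_4 = 1
Solving the linear system gives exactly π = [87/392, 1/8, 81/392, 17/56, 1/7].

π = [0.2219, 0.1250, 0.2066, 0.3036, 0.1429]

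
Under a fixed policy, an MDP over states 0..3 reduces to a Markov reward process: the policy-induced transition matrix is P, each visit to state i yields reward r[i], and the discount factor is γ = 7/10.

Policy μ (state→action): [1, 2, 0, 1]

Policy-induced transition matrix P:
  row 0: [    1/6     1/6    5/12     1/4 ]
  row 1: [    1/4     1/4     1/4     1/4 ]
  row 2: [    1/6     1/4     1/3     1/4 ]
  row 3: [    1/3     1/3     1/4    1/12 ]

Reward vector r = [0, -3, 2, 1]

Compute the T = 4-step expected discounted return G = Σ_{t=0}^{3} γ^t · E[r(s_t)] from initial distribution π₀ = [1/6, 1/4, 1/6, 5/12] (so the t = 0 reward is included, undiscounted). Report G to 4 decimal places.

G = 0.0570

t=0: π = [0.1667, 0.2500, 0.1667, 0.4167], E[r] = 0.0000, γ^t·E[r] = 0.000000, running G = 0.000000
t=1: π = [0.2569, 0.2708, 0.2917, 0.1806], E[r] = -0.0486, γ^t·E[r] = -0.034028, running G = -0.034028
t=2: π = [0.2193, 0.2436, 0.3171, 0.2199], E[r] = 0.1233, γ^t·E[r] = 0.060399, running G = 0.026372
t=3: π = [0.2236, 0.2500, 0.3130, 0.2133], E[r] = 0.0892, γ^t·E[r] = 0.030585, running G = 0.056956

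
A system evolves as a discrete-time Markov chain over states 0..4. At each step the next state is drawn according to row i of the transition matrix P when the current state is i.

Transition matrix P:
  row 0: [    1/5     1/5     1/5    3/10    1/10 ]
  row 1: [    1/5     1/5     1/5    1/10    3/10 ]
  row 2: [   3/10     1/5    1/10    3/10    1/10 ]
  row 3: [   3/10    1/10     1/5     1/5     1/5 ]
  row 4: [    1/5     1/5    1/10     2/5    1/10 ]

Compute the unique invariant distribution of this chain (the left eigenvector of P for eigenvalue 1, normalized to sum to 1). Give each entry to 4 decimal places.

Balance equations π_j = Σ_i π_i·P[i][j]:
  π_0 = 1/5·π_0 + 1/5·π_1 + 3/10·π_2 + 3/10·π_3 + 1/5·π_4
  π_1 = 1/5·π_0 + 1/5·π_1 + 1/5·π_2 + 1/10·π_3 + 1/5·π_4
  π_2 = 1/5·π_0 + 1/5·π_1 + 1/10·π_2 + 1/5·π_3 + 1/10·π_4
  π_3 = 3/10·π_0 + 1/10·π_1 + 3/10·π_2 + 1/5·π_3 + 2/5·π_4
  normalize: π_0 + π_1 + π_2 + π_3 + π_4 = 1
Solving the linear system gives exactly π = [2857/11792, 187/1072, 493/2948, 137/536, 43/268].

π = [0.2423, 0.1744, 0.1672, 0.2556, 0.1604]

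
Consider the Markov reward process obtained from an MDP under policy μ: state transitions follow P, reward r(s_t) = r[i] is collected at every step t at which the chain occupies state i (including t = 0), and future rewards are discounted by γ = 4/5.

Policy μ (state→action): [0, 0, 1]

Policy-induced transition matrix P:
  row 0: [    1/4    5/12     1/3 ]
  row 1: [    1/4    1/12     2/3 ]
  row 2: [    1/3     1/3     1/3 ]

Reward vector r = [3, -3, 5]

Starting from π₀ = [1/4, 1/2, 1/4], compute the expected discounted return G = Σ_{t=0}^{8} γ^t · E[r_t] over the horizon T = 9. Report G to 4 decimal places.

G = 7.9564

t=0: π = [0.2500, 0.5000, 0.2500], E[r] = 0.5000, γ^t·E[r] = 0.500000, running G = 0.500000
t=1: π = [0.2708, 0.2292, 0.5000], E[r] = 2.6250, γ^t·E[r] = 2.100000, running G = 2.600000
t=2: π = [0.2917, 0.2986, 0.4097], E[r] = 2.0278, γ^t·E[r] = 1.297778, running G = 3.897778
t=3: π = [0.2841, 0.2830, 0.4329], E[r] = 2.1678, γ^t·E[r] = 1.109926, running G = 5.007704
t=4: π = [0.2861, 0.2863, 0.4277], E[r] = 2.1377, γ^t·E[r] = 0.875615, running G = 5.883319
t=5: π = [0.2856, 0.2856, 0.4288], E[r] = 2.1439, γ^t·E[r] = 0.702504, running G = 6.585823
t=6: π = [0.2857, 0.2857, 0.4285], E[r] = 2.1427, γ^t·E[r] = 0.561686, running G = 7.147508
t=7: π = [0.2857, 0.2857, 0.4286], E[r] = 2.1429, γ^t·E[r] = 0.449398, running G = 7.596906
t=8: π = [0.2857, 0.2857, 0.4286], E[r] = 2.1429, γ^t·E[r] = 0.359511, running G = 7.956416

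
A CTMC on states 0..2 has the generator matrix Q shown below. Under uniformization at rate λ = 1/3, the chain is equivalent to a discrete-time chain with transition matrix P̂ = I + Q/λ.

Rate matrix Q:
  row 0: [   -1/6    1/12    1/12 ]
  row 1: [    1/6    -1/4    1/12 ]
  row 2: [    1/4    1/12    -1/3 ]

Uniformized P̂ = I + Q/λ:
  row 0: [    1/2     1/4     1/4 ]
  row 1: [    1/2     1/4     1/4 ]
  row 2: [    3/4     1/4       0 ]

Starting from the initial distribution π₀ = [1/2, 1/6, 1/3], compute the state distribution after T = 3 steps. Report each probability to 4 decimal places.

π = [0.5521, 0.2500, 0.1979]

t=0: π = [0.5000, 0.1667, 0.3333]
t=1: π = [0.5833, 0.2500, 0.1667]
t=2: π = [0.5417, 0.2500, 0.2083]
t=3: π = [0.5521, 0.2500, 0.1979]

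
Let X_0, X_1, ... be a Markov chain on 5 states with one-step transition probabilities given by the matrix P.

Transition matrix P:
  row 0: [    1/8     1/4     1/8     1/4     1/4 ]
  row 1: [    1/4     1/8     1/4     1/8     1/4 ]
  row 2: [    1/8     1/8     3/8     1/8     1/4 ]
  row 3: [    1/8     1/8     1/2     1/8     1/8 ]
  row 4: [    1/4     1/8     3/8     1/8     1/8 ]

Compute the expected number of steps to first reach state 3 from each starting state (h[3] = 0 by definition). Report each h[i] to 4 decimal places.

First-step conditioning: h[3] = 0; for i ≠ 3, h[i] = 1 + Σ_k P[i][k]·h[k].
  h[0] = 1 + 1/8·h[0] + 1/4·h[1] + 1/8·h[2] + 1/4·h[4]
  h[1] = 1 + 1/4·h[0] + 1/8·h[1] + 1/4·h[2] + 1/4·h[4]
  h[2] = 1 + 1/8·h[0] + 1/8·h[1] + 3/8·h[2] + 1/4·h[4]
  h[4] = 1 + 1/4·h[0] + 1/8·h[1] + 3/8·h[2] + 1/8·h[4]
Solving the 4×4 linear system over states ≠ 3 gives exactly h = [495/83, 558/83, 567/83, 0, 559/83] (h[3] = 0 is the target).

h = [5.9639, 6.7229, 6.8313, 0.0000, 6.7349]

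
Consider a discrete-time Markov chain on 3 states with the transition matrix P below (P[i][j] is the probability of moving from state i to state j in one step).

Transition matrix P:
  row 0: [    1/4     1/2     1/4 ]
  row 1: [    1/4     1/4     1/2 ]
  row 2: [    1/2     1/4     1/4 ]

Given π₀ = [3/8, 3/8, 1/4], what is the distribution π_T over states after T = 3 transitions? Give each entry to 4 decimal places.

t=0: π = [0.3750, 0.3750, 0.2500]
t=1: π = [0.3125, 0.3438, 0.3438]
t=2: π = [0.3359, 0.3281, 0.3359]
t=3: π = [0.3340, 0.3340, 0.3320]

π = [0.3340, 0.3340, 0.3320]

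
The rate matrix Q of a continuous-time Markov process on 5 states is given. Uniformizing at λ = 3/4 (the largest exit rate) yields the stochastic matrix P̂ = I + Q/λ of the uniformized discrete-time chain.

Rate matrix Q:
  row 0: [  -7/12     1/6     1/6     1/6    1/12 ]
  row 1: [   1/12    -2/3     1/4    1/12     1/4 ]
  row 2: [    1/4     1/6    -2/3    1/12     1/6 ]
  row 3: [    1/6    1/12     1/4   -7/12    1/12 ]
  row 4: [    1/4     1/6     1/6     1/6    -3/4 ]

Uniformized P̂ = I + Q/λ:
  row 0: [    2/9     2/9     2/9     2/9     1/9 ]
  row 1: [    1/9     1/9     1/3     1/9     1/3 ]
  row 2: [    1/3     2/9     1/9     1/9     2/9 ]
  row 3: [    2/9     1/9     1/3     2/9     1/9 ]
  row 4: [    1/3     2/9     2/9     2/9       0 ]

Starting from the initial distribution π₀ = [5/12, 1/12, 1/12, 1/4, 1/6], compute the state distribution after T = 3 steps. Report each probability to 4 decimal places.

π = [0.2473, 0.1830, 0.2350, 0.1759, 0.1588]

t=0: π = [0.4167, 0.0833, 0.0833, 0.2500, 0.1667]
t=1: π = [0.2407, 0.1852, 0.2500, 0.2037, 0.1204]
t=2: π = [0.2428, 0.1790, 0.2377, 0.1739, 0.1667]
t=3: π = [0.2473, 0.1830, 0.2350, 0.1759, 0.1588]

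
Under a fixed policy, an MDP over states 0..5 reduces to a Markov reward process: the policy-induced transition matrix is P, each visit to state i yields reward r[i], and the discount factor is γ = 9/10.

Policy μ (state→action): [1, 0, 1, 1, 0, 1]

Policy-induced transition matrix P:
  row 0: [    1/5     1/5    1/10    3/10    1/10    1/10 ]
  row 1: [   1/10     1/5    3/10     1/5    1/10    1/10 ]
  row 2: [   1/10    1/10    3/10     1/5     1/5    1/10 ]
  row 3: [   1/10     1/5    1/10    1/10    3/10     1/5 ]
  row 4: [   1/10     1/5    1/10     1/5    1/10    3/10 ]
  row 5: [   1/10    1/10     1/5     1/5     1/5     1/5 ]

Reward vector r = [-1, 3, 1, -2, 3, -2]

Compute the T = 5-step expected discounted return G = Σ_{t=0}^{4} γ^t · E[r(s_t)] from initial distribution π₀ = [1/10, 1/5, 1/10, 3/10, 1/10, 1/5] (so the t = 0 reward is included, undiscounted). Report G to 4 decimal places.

G = 1.0974

t=0: π = [0.1000, 0.2000, 0.1000, 0.3000, 0.1000, 0.2000], E[r] = -0.1000, γ^t·E[r] = -0.100000, running G = -0.100000
t=1: π = [0.1100, 0.1700, 0.1800, 0.1800, 0.1900, 0.1700], E[r] = 0.4500, γ^t·E[r] = 0.405000, running G = 0.305000
t=2: π = [0.1110, 0.1650, 0.1870, 0.1930, 0.1710, 0.1730], E[r] = 0.3520, γ^t·E[r] = 0.285120, running G = 0.590120
t=3: π = [0.1111, 0.1640, 0.1877, 0.1918, 0.1746, 0.1708], E[r] = 0.3672, γ^t·E[r] = 0.267689, running G = 0.857809
t=4: π = [0.1111, 0.1642, 0.1874, 0.1919, 0.1742, 0.1712], E[r] = 0.3652, γ^t·E[r] = 0.239588, running G = 1.097397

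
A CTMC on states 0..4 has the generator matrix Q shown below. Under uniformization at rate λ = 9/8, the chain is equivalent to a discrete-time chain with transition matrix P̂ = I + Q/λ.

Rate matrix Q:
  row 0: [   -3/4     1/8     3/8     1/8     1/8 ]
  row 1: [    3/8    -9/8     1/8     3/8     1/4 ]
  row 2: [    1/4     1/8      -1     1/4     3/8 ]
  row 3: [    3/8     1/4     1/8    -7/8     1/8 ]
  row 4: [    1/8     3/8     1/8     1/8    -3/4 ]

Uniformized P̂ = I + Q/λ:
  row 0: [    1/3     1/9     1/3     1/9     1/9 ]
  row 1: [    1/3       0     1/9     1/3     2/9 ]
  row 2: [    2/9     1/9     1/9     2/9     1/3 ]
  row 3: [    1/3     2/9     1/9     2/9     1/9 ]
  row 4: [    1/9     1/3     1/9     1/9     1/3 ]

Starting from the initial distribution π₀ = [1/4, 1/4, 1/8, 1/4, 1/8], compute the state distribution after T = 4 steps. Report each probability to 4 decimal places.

t=0: π = [0.2500, 0.2500, 0.1250, 0.2500, 0.1250]
t=1: π = [0.2917, 0.1389, 0.1667, 0.2083, 0.1944]
t=2: π = [0.2716, 0.1620, 0.1759, 0.1836, 0.2068]
t=3: π = [0.2678, 0.1595, 0.1715, 0.1871, 0.2142]
t=4: π = [0.2667, 0.1618, 0.1706, 0.1864, 0.2145]

π = [0.2667, 0.1618, 0.1706, 0.1864, 0.2145]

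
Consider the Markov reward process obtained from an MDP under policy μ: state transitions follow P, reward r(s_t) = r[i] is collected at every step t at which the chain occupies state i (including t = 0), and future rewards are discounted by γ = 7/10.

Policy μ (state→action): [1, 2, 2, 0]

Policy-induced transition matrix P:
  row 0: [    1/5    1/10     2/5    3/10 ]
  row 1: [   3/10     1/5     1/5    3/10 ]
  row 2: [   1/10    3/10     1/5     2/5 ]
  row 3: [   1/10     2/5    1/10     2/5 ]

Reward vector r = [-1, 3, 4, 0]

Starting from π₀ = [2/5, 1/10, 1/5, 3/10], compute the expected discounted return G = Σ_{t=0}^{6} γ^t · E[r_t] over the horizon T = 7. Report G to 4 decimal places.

G = 3.7616

t=0: π = [0.4000, 0.1000, 0.2000, 0.3000], E[r] = 0.7000, γ^t·E[r] = 0.700000, running G = 0.700000
t=1: π = [0.1600, 0.2400, 0.2500, 0.3500], E[r] = 1.5600, γ^t·E[r] = 1.092000, running G = 1.792000
t=2: π = [0.1640, 0.2790, 0.1970, 0.3600], E[r] = 1.4610, γ^t·E[r] = 0.715890, running G = 2.507890
t=3: π = [0.1722, 0.2753, 0.1968, 0.3557], E[r] = 1.4409, γ^t·E[r] = 0.494229, running G = 3.002119
t=4: π = [0.1723, 0.2736, 0.1989, 0.3553], E[r] = 1.4440, γ^t·E[r] = 0.346704, running G = 3.348823
t=5: π = [0.1719, 0.2737, 0.1989, 0.3554], E[r] = 1.4449, γ^t·E[r] = 0.242845, running G = 3.591668
t=6: π = [0.1719, 0.2738, 0.1988, 0.3554], E[r] = 1.4448, γ^t·E[r] = 0.169979, running G = 3.761647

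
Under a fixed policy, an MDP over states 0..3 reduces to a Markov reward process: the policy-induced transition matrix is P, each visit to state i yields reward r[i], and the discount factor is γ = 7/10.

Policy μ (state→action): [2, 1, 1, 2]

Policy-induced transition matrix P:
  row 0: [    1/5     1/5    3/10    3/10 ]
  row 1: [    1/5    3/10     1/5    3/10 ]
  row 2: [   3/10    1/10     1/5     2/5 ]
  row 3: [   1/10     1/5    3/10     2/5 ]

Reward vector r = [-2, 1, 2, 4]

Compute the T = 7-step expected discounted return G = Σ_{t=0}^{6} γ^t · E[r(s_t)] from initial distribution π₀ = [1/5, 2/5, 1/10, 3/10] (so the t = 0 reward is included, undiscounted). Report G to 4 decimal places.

G = 5.0104

t=0: π = [0.2000, 0.4000, 0.1000, 0.3000], E[r] = 1.4000, γ^t·E[r] = 1.400000, running G = 1.400000
t=1: π = [0.1800, 0.2300, 0.2500, 0.3400], E[r] = 1.7300, γ^t·E[r] = 1.211000, running G = 2.611000
t=2: π = [0.1910, 0.1980, 0.2520, 0.3590], E[r] = 1.7560, γ^t·E[r] = 0.860440, running G = 3.471440
t=3: π = [0.1893, 0.1946, 0.2550, 0.3611], E[r] = 1.7704, γ^t·E[r] = 0.607247, running G = 4.078687
t=4: π = [0.1894, 0.1940, 0.2550, 0.3616], E[r] = 1.7717, γ^t·E[r] = 0.425385, running G = 4.504072
t=5: π = [0.1893, 0.1939, 0.2551, 0.3617], E[r] = 1.7721, γ^t·E[r] = 0.297831, running G = 4.801904
t=6: π = [0.1893, 0.1939, 0.2551, 0.3617], E[r] = 1.7721, γ^t·E[r] = 0.208486, running G = 5.010389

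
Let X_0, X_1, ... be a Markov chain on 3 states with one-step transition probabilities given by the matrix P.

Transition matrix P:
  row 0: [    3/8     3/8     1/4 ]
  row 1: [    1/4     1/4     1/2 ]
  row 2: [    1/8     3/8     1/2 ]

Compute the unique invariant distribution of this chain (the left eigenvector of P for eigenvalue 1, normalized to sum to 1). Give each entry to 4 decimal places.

Balance equations π_j = Σ_i π_i·P[i][j]:
  π_0 = 3/8·π_0 + 1/4·π_1 + 1/8·π_2
  π_1 = 3/8·π_0 + 1/4·π_1 + 3/8·π_2
  normalize: π_0 + π_1 + π_2 = 1
Solving the linear system gives exactly π = [2/9, 1/3, 4/9].

π = [0.2222, 0.3333, 0.4444]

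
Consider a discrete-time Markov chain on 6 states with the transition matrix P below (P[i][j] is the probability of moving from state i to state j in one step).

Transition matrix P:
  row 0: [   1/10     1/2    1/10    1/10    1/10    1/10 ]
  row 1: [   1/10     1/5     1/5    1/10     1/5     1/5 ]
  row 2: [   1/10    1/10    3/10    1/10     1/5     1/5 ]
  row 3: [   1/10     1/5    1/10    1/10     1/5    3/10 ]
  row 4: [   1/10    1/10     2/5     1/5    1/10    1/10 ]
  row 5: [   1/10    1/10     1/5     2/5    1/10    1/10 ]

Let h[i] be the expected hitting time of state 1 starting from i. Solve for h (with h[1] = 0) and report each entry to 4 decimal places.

h = [3.8488, 0.0000, 6.3783, 5.7230, 6.3346, 6.2036]

First-step conditioning: h[1] = 0; for i ≠ 1, h[i] = 1 + Σ_k P[i][k]·h[k].
  h[0] = 1 + 1/10·h[0] + 1/10·h[2] + 1/10·h[3] + 1/10·h[4] + 1/10·h[5]
  h[2] = 1 + 1/10·h[0] + 3/10·h[2] + 1/10·h[3] + 1/5·h[4] + 1/5·h[5]
  h[3] = 1 + 1/10·h[0] + 1/10·h[2] + 1/10·h[3] + 1/5·h[4] + 3/10·h[5]
  h[4] = 1 + 1/10·h[0] + 2/5·h[2] + 1/5·h[3] + 1/10·h[4] + 1/10·h[5]
  h[5] = 1 + 1/10·h[0] + 1/5·h[2] + 2/5·h[3] + 1/10·h[4] + 1/10·h[5]
Solving the 5×5 linear system over states ≠ 1 gives exactly h = [8810/2289, 0, 14600/2289, 13100/2289, 14500/2289, 14200/2289] (h[1] = 0 is the target).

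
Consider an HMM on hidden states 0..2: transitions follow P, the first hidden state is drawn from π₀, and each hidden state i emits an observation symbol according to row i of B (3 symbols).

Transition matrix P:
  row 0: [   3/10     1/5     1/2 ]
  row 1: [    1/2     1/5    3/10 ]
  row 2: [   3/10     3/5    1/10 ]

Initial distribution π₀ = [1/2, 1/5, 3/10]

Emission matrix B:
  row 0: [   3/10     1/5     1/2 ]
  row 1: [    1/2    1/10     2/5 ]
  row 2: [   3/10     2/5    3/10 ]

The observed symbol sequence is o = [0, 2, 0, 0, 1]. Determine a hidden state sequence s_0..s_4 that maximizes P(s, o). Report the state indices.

t=0: δ = [1.500e-01, 1.000e-01, 9.000e-02]  (obs o_0=0)
t=1: δ = [2.500e-02, 2.160e-02, 2.250e-02]  ψ = [1, 2, 0]  (obs o_1=2)
t=2: δ = [3.240e-03, 6.750e-03, 3.750e-03]  ψ = [1, 2, 0]  (obs o_2=0)
t=3: δ = [1.012e-03, 1.125e-03, 6.075e-04]  ψ = [1, 2, 1]  (obs o_3=0)
t=4: δ = [1.125e-04, 3.645e-05, 2.025e-04]  ψ = [1, 2, 0]  (obs o_4=1)
backtrack: best end state = 2; path = [0, 2, 1, 0, 2]

path = [0, 2, 1, 0, 2]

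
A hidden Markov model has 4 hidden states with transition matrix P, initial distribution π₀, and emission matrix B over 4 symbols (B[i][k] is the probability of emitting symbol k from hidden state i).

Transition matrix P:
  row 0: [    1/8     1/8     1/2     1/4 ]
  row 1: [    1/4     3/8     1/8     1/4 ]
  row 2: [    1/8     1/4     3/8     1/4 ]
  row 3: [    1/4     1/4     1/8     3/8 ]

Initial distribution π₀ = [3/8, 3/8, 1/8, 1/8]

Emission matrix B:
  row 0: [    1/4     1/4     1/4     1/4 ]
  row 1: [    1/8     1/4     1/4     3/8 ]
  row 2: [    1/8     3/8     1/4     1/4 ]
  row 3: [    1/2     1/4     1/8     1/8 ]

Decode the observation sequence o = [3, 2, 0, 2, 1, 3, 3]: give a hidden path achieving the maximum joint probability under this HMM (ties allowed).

path = [1, 1, 3, 0, 2, 1, 1]

t=0: δ = [9.375e-02, 1.406e-01, 3.125e-02, 1.562e-02]  (obs o_0=3)
t=1: δ = [8.789e-03, 1.318e-02, 1.172e-02, 4.395e-03]  ψ = [1, 1, 0, 1]  (obs o_1=2)
t=2: δ = [8.240e-04, 6.180e-04, 5.493e-04, 1.648e-03]  ψ = [1, 1, 0, 1]  (obs o_2=0)
t=3: δ = [1.030e-04, 1.030e-04, 1.030e-04, 7.725e-05]  ψ = [3, 3, 0, 3]  (obs o_3=2)
t=4: δ = [6.437e-06, 9.656e-06, 1.931e-05, 7.242e-06]  ψ = [1, 1, 0, 3]  (obs o_4=1)
t=5: δ = [6.035e-07, 1.810e-06, 1.810e-06, 6.035e-07]  ψ = [1, 2, 2, 2]  (obs o_5=3)
t=6: δ = [1.132e-07, 2.546e-07, 1.697e-07, 5.658e-08]  ψ = [1, 1, 2, 1]  (obs o_6=3)
backtrack: best end state = 1; path = [1, 1, 3, 0, 2, 1, 1]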